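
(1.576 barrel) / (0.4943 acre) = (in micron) 1 barrel = 0.15898729 m^3, so 1.576 barrel = 1.576 * 0.15898729 = 0.25056398 m^3. 1 acre = 4046.8564 m^2, so 0.4943 acre = 0.4943 * 4046.8564 = 2000.3611 m^2. Combine: 0.25056398 m^3 / 2000.3611 m^2 = 0.00012525937 m. 1 micron = 1e-06 m, so 0.00012525937 m = 0.00012525937 / 1e-06 = 125.25937 micron ≈ 125.3 micron (4 s.f.). Final answer: 125.3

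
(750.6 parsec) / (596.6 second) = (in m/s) 1 parsec = 3.0856776e+16 m, so 750.6 parsec = 750.6 * 3.0856776e+16 = 2.3161096e+19 m. 596.6 second = 596.6 s. Combine: 2.3161096e+19 m / 596.6 s = 3.8821817e+16 m/s. Result: 3.8821817e+16 m/s ≈ 3.882e+16 m/s (4 s.f.). Final answer: 3.882e+16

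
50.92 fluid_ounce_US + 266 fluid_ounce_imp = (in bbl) 0.05701. Check: 1 fluid_ounce_US = 2.957353e-05 m^3, so 50.92 fluid_ounce_US = 50.92 * 2.957353e-05 = 0.0015058841 m^3. 1 fluid_ounce_imp = 2.8413063e-05 m^3, so 266 fluid_ounce_imp = 266 * 2.8413063e-05 = 0.0075578746 m^3. Sum: 0.0015058841 + 0.0075578746 = 0.0090637588 m^3. 1 bbl = 0.15898729 m^3, so 0.0090637588 m^3 = 0.0090637588 / 0.15898729 = 0.057009327 bbl ≈ 0.05701 bbl (4 s.f.).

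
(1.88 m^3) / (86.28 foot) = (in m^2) 1.88 m^3 is already in m^3. 1 foot = 0.3048 m, so 86.28 foot = 86.28 * 0.3048 = 26.298144 m. Combine: 1.88 m^3 / 26.298144 m = 0.071487935 m^2. Result: 0.071487935 m^2 ≈ 0.07149 m^2 (4 s.f.). Final answer: 0.07149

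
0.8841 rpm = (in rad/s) 1 rpm = 0.10471976 rad/s, so 0.8841 rpm = 0.8841 * 0.10471976 = 0.092582736 rad/s. Result: 0.092582736 rad/s ≈ 0.09258 rad/s (4 s.f.). Final answer: 0.09258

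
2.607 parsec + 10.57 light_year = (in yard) 1.973e+17. Check: 1 parsec = 3.0856776e+16 m, so 2.607 parsec = 2.607 * 3.0856776e+16 = 8.0443615e+16 m. 1 light_year = 9.4607305e+15 m, so 10.57 light_year = 10.57 * 9.4607305e+15 = 9.9999921e+16 m. Sum: 8.0443615e+16 + 9.9999921e+16 = 1.8044354e+17 m. 1 yard = 0.9144 m, so 1.8044354e+17 m = 1.8044354e+17 / 0.9144 = 1.9733545e+17 yard ≈ 1.973e+17 yard (4 s.f.).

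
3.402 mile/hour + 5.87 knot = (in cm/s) 454.1. Check: 1 mile/hour = 0.44704 m/s, so 3.402 mile/hour = 3.402 * 0.44704 = 1.5208301 m/s. 1 knot = 0.51444444 m/s, so 5.87 knot = 5.87 * 0.51444444 = 3.0197889 m/s. Sum: 1.5208301 + 3.0197889 = 4.540619 m/s. 1 cm/s = 0.01 m/s, so 4.540619 m/s = 4.540619 / 0.01 = 454.0619 cm/s ≈ 454.1 cm/s (4 s.f.).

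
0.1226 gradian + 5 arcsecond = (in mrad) 1 gradian = 0.015707963 rad, so 0.1226 gradian = 0.1226 * 0.015707963 = 0.0019257963 rad. 1 arcsecond = 4.8481368e-06 rad, so 5 arcsecond = 5 * 4.8481368e-06 = 2.4240684e-05 rad. Sum: 0.0019257963 + 2.4240684e-05 = 0.001950037 rad. 1 mrad = 0.001 rad, so 0.001950037 rad = 0.001950037 / 0.001 = 1.950037 mrad ≈ 1.95 mrad (4 s.f.). Final answer: 1.95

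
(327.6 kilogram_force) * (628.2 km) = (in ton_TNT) 1 kilogram_force = 9.80665 N, so 327.6 kilogram_force = 327.6 * 9.80665 = 3212.6585 N. 1 km = 1000 m, so 628.2 km = 628.2 * 1000 = 628200 m. Combine: 3212.6585 N * 628200 m = 2.0181921e+09 J. 1 ton_TNT = 4.184e+09 J, so 2.0181921e+09 J = 2.0181921e+09 / 4.184e+09 = 0.48235949 ton_TNT ≈ 0.4824 ton_TNT (4 s.f.). Final answer: 0.4824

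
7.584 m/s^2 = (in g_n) 1 g_n = 9.80665 m/s^2, so 7.584 m/s^2 = 7.584 / 9.80665 = 0.77335278 g_n ≈ 0.7734 g_n (4 s.f.). Final answer: 0.7734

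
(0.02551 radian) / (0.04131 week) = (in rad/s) 1.021e-06. Check: 0.02551 radian = 0.02551 rad. 1 week = 604800 s, so 0.04131 week = 0.04131 * 604800 = 24984.288 s. Combine: 0.02551 rad / 24984.288 s = 1.0210417e-06 rad/s. Result: 1.0210417e-06 rad/s ≈ 1.021e-06 rad/s (4 s.f.).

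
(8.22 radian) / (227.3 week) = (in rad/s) 5.979e-08. Check: 8.22 radian = 8.22 rad. 1 week = 604800 s, so 227.3 week = 227.3 * 604800 = 1.3747104e+08 s. Combine: 8.22 rad / 1.3747104e+08 s = 5.9794412e-08 rad/s. Result: 5.9794412e-08 rad/s ≈ 5.979e-08 rad/s (4 s.f.).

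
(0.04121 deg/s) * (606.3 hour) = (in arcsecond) 1 deg/s = 0.017453293 rad/s, so 0.04121 deg/s = 0.04121 * 0.017453293 = 0.00071925018 rad/s. 1 hour = 3600 s, so 606.3 hour = 606.3 * 3600 = 2182680 s. Combine: 0.00071925018 rad/s * 2182680 s = 1569.893 rad. 1 arcsecond = 4.8481368e-06 rad, so 1569.893 rad = 1569.893 / 4.8481368e-06 = 3.2381367e+08 arcsecond ≈ 3.238e+08 arcsecond (4 s.f.). Final answer: 3.238e+08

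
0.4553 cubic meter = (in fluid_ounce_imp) 0.4553 cubic meter = 0.4553 m^3. 1 fluid_ounce_imp = 2.8413063e-05 m^3, so 0.4553 m^3 = 0.4553 / 2.8413063e-05 = 16024.32 fluid_ounce_imp ≈ 1.602e+04 fluid_ounce_imp (4 s.f.). Final answer: 1.602e+04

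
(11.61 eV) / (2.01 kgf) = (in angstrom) 1 eV = 1.6021766e-19 J, so 11.61 eV = 11.61 * 1.6021766e-19 = 1.8601271e-18 J. 1 kgf = 9.80665 N, so 2.01 kgf = 2.01 * 9.80665 = 19.711366 N. Combine: 1.8601271e-18 J / 19.711366 N = 9.4368245e-20 m. 1 angstrom = 1e-10 m, so 9.4368245e-20 m = 9.4368245e-20 / 1e-10 = 9.4368245e-10 angstrom ≈ 9.437e-10 angstrom (4 s.f.). Final answer: 9.437e-10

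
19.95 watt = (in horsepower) 0.02675. Check: 19.95 watt = 19.95 W. 1 horsepower = 745.69987 W, so 19.95 W = 19.95 / 745.69987 = 0.026753391 horsepower ≈ 0.02675 horsepower (4 s.f.).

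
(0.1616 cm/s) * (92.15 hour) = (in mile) 0.3331. Check: 1 cm/s = 0.01 m/s, so 0.1616 cm/s = 0.1616 * 0.01 = 0.001616 m/s. 1 hour = 3600 s, so 92.15 hour = 92.15 * 3600 = 331740 s. Combine: 0.001616 m/s * 331740 s = 536.09184 m. 1 mile = 1609.344 m, so 536.09184 m = 536.09184 / 1609.344 = 0.33311203 mile ≈ 0.3331 mile (4 s.f.).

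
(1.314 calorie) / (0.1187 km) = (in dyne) 1 calorie = 4.184 J, so 1.314 calorie = 1.314 * 4.184 = 5.497776 J. 1 km = 1000 m, so 0.1187 km = 0.1187 * 1000 = 118.7 m. Combine: 5.497776 J / 118.7 m = 0.046316563 N. 1 dyne = 1e-05 N, so 0.046316563 N = 0.046316563 / 1e-05 = 4631.6563 dyne ≈ 4632 dyne (4 s.f.). Final answer: 4632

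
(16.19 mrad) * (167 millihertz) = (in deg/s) 0.1549. Check: 1 mrad = 0.001 rad, so 16.19 mrad = 16.19 * 0.001 = 0.01619 rad. 1 millihertz = 0.001 Hz, so 167 millihertz = 167 * 0.001 = 0.167 Hz. Combine: 0.01619 rad * 0.167 Hz = 0.00270373 rad/s. 1 deg/s = 0.017453293 rad/s, so 0.00270373 rad/s = 0.00270373 / 0.017453293 = 0.15491232 deg/s ≈ 0.1549 deg/s (4 s.f.).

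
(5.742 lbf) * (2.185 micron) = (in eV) 1 lbf = 4.4482216 N, so 5.742 lbf = 5.742 * 4.4482216 = 25.541689 N. 1 micron = 1e-06 m, so 2.185 micron = 2.185 * 1e-06 = 2.185e-06 m. Combine: 25.541689 N * 2.185e-06 m = 5.5808589e-05 J. 1 eV = 1.6021766e-19 J, so 5.5808589e-05 J = 5.5808589e-05 / 1.6021766e-19 = 3.4832982e+14 eV ≈ 3.483e+14 eV (4 s.f.). Final answer: 3.483e+14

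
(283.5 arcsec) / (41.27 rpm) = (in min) 5.3e-06. Check: 1 arcsec = 4.8481368e-06 rad, so 283.5 arcsec = 283.5 * 4.8481368e-06 = 0.0013744468 rad. 1 rpm = 0.10471976 rad/s, so 41.27 rpm = 41.27 * 0.10471976 = 4.3217843 rad/s. Combine: 0.0013744468 rad / 4.3217843 rad/s = 0.00031802762 s. 1 min = 60 s, so 0.00031802762 s = 0.00031802762 / 60 = 5.3004604e-06 min ≈ 5.3e-06 min (4 s.f.).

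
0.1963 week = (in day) 1.374. Check: 1 week = 604800 s, so 0.1963 week = 0.1963 * 604800 = 118722.24 s. 1 day = 86400 s, so 118722.24 s = 118722.24 / 86400 = 1.3741 day ≈ 1.374 day (4 s.f.).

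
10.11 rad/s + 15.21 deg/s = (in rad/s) 10.11 rad/s is already in rad/s. 1 deg/s = 0.017453293 rad/s, so 15.21 deg/s = 15.21 * 0.017453293 = 0.26546458 rad/s. Sum: 10.11 + 0.26546458 = 10.375465 rad/s. Result: 10.375465 rad/s ≈ 10.38 rad/s (4 s.f.). Final answer: 10.38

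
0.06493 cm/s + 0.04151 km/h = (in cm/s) 1 cm/s = 0.01 m/s, so 0.06493 cm/s = 0.06493 * 0.01 = 0.0006493 m/s. 1 km/h = 0.27777778 m/s, so 0.04151 km/h = 0.04151 * 0.27777778 = 0.011530556 m/s. Sum: 0.0006493 + 0.011530556 = 0.012179856 m/s. 1 cm/s = 0.01 m/s, so 0.012179856 m/s = 0.012179856 / 0.01 = 1.2179856 cm/s ≈ 1.218 cm/s (4 s.f.). Final answer: 1.218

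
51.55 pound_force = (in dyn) 2.293e+07. Check: 1 pound_force = 4.4482216 N, so 51.55 pound_force = 51.55 * 4.4482216 = 229.30582 N. 1 dyn = 1e-05 N, so 229.30582 N = 229.30582 / 1e-05 = 22930582 dyn ≈ 2.293e+07 dyn (4 s.f.).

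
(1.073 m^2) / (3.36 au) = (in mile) 1.326e-15. Check: 1.073 m^2 is already in m^2. 1 au = 1.4959787e+11 m, so 3.36 au = 3.36 * 1.4959787e+11 = 5.0264885e+11 m. Combine: 1.073 m^2 / 5.0264885e+11 m = 2.1346911e-12 m. 1 mile = 1609.344 m, so 2.1346911e-12 m = 2.1346911e-12 / 1609.344 = 1.3264355e-15 mile ≈ 1.326e-15 mile (4 s.f.).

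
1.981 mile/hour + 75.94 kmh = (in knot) 42.73. Check: 1 mile/hour = 0.44704 m/s, so 1.981 mile/hour = 1.981 * 0.44704 = 0.88558624 m/s. 1 kmh = 0.27777778 m/s, so 75.94 kmh = 75.94 * 0.27777778 = 21.094444 m/s. Sum: 0.88558624 + 21.094444 = 21.980031 m/s. 1 knot = 0.51444444 m/s, so 21.980031 m/s = 21.980031 / 0.51444444 = 42.725762 knot ≈ 42.73 knot (4 s.f.).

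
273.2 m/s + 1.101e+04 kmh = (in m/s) 3332. Check: 273.2 m/s is already in m/s. 1 kmh = 0.27777778 m/s, so 1.101e+04 kmh = 1.101e+04 * 0.27777778 = 3058.3333 m/s. Sum: 273.2 + 3058.3333 = 3331.5333 m/s. Result: 3331.5333 m/s ≈ 3332 m/s (4 s.f.).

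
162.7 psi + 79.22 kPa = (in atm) 1 psi = 6894.7573 Pa, so 162.7 psi = 162.7 * 6894.7573 = 1121777 Pa. 1 kPa = 1000 Pa, so 79.22 kPa = 79.22 * 1000 = 79220 Pa. Sum: 1121777 + 79220 = 1200997 Pa. 1 atm = 101325 Pa, so 1200997 Pa = 1200997 / 101325 = 11.852919 atm ≈ 11.85 atm (4 s.f.). Final answer: 11.85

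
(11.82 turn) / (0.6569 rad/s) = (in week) 1 turn = 6.2831853 rad, so 11.82 turn = 11.82 * 6.2831853 = 74.26725 rad. 0.6569 rad/s is already in rad/s. Combine: 74.26725 rad / 0.6569 rad/s = 113.05716 s. 1 week = 604800 s, so 113.05716 s = 113.05716 / 604800 = 0.00018693314 week ≈ 0.0001869 week (4 s.f.). Final answer: 0.0001869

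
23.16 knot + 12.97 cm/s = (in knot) 23.41. Check: 1 knot = 0.51444444 m/s, so 23.16 knot = 23.16 * 0.51444444 = 11.914533 m/s. 1 cm/s = 0.01 m/s, so 12.97 cm/s = 12.97 * 0.01 = 0.1297 m/s. Sum: 11.914533 + 0.1297 = 12.044233 m/s. 1 knot = 0.51444444 m/s, so 12.044233 m/s = 12.044233 / 0.51444444 = 23.412117 knot ≈ 23.41 knot (4 s.f.).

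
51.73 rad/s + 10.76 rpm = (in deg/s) 3028. Check: 51.73 rad/s is already in rad/s. 1 rpm = 0.10471976 rad/s, so 10.76 rpm = 10.76 * 0.10471976 = 1.1267846 rad/s. Sum: 51.73 + 1.1267846 = 52.856785 rad/s. 1 deg/s = 0.017453293 rad/s, so 52.856785 rad/s = 52.856785 / 0.017453293 = 3028.4707 deg/s ≈ 3028 deg/s (4 s.f.).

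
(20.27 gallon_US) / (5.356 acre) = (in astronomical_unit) 2.366e-17. Check: 1 gallon_US = 0.0037854118 m^3, so 20.27 gallon_US = 20.27 * 0.0037854118 = 0.076730297 m^3. 1 acre = 4046.8564 m^2, so 5.356 acre = 5.356 * 4046.8564 = 21674.963 m^2. Combine: 0.076730297 m^3 / 21674.963 m^2 = 3.5400428e-06 m. 1 astronomical_unit = 1.4959787e+11 m, so 3.5400428e-06 m = 3.5400428e-06 / 1.4959787e+11 = 2.3663725e-17 astronomical_unit ≈ 2.366e-17 astronomical_unit (4 s.f.).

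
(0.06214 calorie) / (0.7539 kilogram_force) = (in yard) 0.03846. Check: 1 calorie = 4.184 J, so 0.06214 calorie = 0.06214 * 4.184 = 0.25999376 J. 1 kilogram_force = 9.80665 N, so 0.7539 kilogram_force = 0.7539 * 9.80665 = 7.3932334 N. Combine: 0.25999376 J / 7.3932334 N = 0.035166448 m. 1 yard = 0.9144 m, so 0.035166448 m = 0.035166448 / 0.9144 = 0.038458495 yard ≈ 0.03846 yard (4 s.f.).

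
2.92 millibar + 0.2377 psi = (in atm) 1 millibar = 100 Pa, so 2.92 millibar = 2.92 * 100 = 292 Pa. 1 psi = 6894.7573 Pa, so 0.2377 psi = 0.2377 * 6894.7573 = 1638.8838 Pa. Sum: 292 + 1638.8838 = 1930.8838 Pa. 1 atm = 101325 Pa, so 1930.8838 Pa = 1930.8838 / 101325 = 0.019056342 atm ≈ 0.01906 atm (4 s.f.). Final answer: 0.01906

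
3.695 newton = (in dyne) 3.695 newton = 3.695 N. 1 dyne = 1e-05 N, so 3.695 N = 3.695 / 1e-05 = 369500 dyne ≈ 3.695e+05 dyne (4 s.f.). Final answer: 3.695e+05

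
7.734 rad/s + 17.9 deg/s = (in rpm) 76.84. Check: 7.734 rad/s is already in rad/s. 1 deg/s = 0.017453293 rad/s, so 17.9 deg/s = 17.9 * 0.017453293 = 0.31241394 rad/s. Sum: 7.734 + 0.31241394 = 8.0464139 rad/s. 1 rpm = 0.10471976 rad/s, so 8.0464139 rad/s = 8.0464139 / 0.10471976 = 76.837593 rpm ≈ 76.84 rpm (4 s.f.).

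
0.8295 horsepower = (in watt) 1 horsepower = 745.69987 W, so 0.8295 horsepower = 0.8295 * 745.69987 = 618.55804 W. 618.55804 W = 618.55804 watt ≈ 618.6 watt (4 s.f.). Final answer: 618.6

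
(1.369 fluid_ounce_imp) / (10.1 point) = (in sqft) 0.1175. Check: 1 fluid_ounce_imp = 2.8413063e-05 m^3, so 1.369 fluid_ounce_imp = 1.369 * 2.8413063e-05 = 3.8897483e-05 m^3. 1 point = 0.00035277778 m, so 10.1 point = 10.1 * 0.00035277778 = 0.0035630556 m. Combine: 3.8897483e-05 m^3 / 0.0035630556 m = 0.010916889 m^2. 1 sqft = 0.09290304 m^2, so 0.010916889 m^2 = 0.010916889 / 0.09290304 = 0.11750842 sqft ≈ 0.1175 sqft (4 s.f.).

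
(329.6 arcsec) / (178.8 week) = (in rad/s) 1 arcsec = 4.8481368e-06 rad, so 329.6 arcsec = 329.6 * 4.8481368e-06 = 0.0015979459 rad. 1 week = 604800 s, so 178.8 week = 178.8 * 604800 = 1.0813824e+08 s. Combine: 0.0015979459 rad / 1.0813824e+08 s = 1.4776881e-11 rad/s. Result: 1.4776881e-11 rad/s ≈ 1.478e-11 rad/s (4 s.f.). Final answer: 1.478e-11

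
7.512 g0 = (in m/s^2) 73.67. Check: 1 g0 = 9.80665 m/s^2, so 7.512 g0 = 7.512 * 9.80665 = 73.667555 m/s^2. Result: 73.667555 m/s^2 ≈ 73.67 m/s^2 (4 s.f.).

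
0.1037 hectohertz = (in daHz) 1 hectohertz = 100 Hz, so 0.1037 hectohertz = 0.1037 * 100 = 10.37 Hz. 1 daHz = 10 Hz, so 10.37 Hz = 10.37 / 10 = 1.037 daHz. Final answer: 1.037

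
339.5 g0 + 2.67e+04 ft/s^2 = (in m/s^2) 1.147e+04. Check: 1 g0 = 9.80665 m/s^2, so 339.5 g0 = 339.5 * 9.80665 = 3329.3577 m/s^2. 1 ft/s^2 = 0.3048 m/s^2, so 2.67e+04 ft/s^2 = 2.67e+04 * 0.3048 = 8138.16 m/s^2. Sum: 3329.3577 + 8138.16 = 11467.518 m/s^2. Result: 11467.518 m/s^2 ≈ 1.147e+04 m/s^2 (4 s.f.).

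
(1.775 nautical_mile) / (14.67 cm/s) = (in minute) 1 nautical_mile = 1852 m, so 1.775 nautical_mile = 1.775 * 1852 = 3287.3 m. 1 cm/s = 0.01 m/s, so 14.67 cm/s = 14.67 * 0.01 = 0.1467 m/s. Combine: 3287.3 m / 0.1467 m/s = 22408.316 s. 1 minute = 60 s, so 22408.316 s = 22408.316 / 60 = 373.47194 minute ≈ 373.5 minute (4 s.f.). Final answer: 373.5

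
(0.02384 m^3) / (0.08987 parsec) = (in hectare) 8.597e-22. Check: 0.02384 m^3 is already in m^3. 1 parsec = 3.0856776e+16 m, so 0.08987 parsec = 0.08987 * 3.0856776e+16 = 2.7730984e+15 m. Combine: 0.02384 m^3 / 2.7730984e+15 m = 8.596882e-18 m^2. 1 hectare = 10000 m^2, so 8.596882e-18 m^2 = 8.596882e-18 / 10000 = 8.596882e-22 hectare ≈ 8.597e-22 hectare (4 s.f.).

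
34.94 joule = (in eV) 2.181e+20. Check: 34.94 joule = 34.94 J. 1 eV = 1.6021766e-19 J, so 34.94 J = 34.94 / 1.6021766e-19 = 2.1807833e+20 eV ≈ 2.181e+20 eV (4 s.f.).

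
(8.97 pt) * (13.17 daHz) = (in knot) 0.8101. Check: 1 pt = 0.00035277778 m, so 8.97 pt = 8.97 * 0.00035277778 = 0.0031644167 m. 1 daHz = 10 Hz, so 13.17 daHz = 13.17 * 10 = 131.7 Hz. Combine: 0.0031644167 m * 131.7 Hz = 0.41675367 m/s. 1 knot = 0.51444444 m/s, so 0.41675367 m/s = 0.41675367 / 0.51444444 = 0.81010434 knot ≈ 0.8101 knot (4 s.f.).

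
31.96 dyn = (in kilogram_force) 1 dyn = 1e-05 N, so 31.96 dyn = 31.96 * 1e-05 = 0.0003196 N. 1 kilogram_force = 9.80665 N, so 0.0003196 N = 0.0003196 / 9.80665 = 3.259013e-05 kilogram_force ≈ 3.259e-05 kilogram_force (4 s.f.). Final answer: 3.259e-05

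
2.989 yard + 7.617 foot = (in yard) 1 yard = 0.9144 m, so 2.989 yard = 2.989 * 0.9144 = 2.7331416 m. 1 foot = 0.3048 m, so 7.617 foot = 7.617 * 0.3048 = 2.3216616 m. Sum: 2.7331416 + 2.3216616 = 5.0548032 m. 1 yard = 0.9144 m, so 5.0548032 m = 5.0548032 / 0.9144 = 5.528 yard. Final answer: 5.528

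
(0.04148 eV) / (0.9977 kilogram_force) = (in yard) 1 eV = 1.6021766e-19 J, so 0.04148 eV = 0.04148 * 1.6021766e-19 = 6.6458287e-21 J. 1 kilogram_force = 9.80665 N, so 0.9977 kilogram_force = 0.9977 * 9.80665 = 9.7840947 N. Combine: 6.6458287e-21 J / 9.7840947 N = 6.792482e-22 m. 1 yard = 0.9144 m, so 6.792482e-22 m = 6.792482e-22 / 0.9144 = 7.4283486e-22 yard ≈ 7.428e-22 yard (4 s.f.). Final answer: 7.428e-22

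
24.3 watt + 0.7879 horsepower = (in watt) 611.8. Check: 24.3 watt = 24.3 W. 1 horsepower = 745.69987 W, so 0.7879 horsepower = 0.7879 * 745.69987 = 587.53693 W. Sum: 24.3 + 587.53693 = 611.83693 W. 611.83693 W = 611.83693 watt ≈ 611.8 watt (4 s.f.).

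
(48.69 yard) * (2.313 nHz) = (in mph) 1 yard = 0.9144 m, so 48.69 yard = 48.69 * 0.9144 = 44.522136 m. 1 nHz = 1e-09 Hz, so 2.313 nHz = 2.313 * 1e-09 = 2.313e-09 Hz. Combine: 44.522136 m * 2.313e-09 Hz = 1.029797e-07 m/s. 1 mph = 0.44704 m/s, so 1.029797e-07 m/s = 1.029797e-07 / 0.44704 = 2.3035903e-07 mph ≈ 2.304e-07 mph (4 s.f.). Final answer: 2.304e-07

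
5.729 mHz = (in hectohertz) 1 mHz = 0.001 Hz, so 5.729 mHz = 5.729 * 0.001 = 0.005729 Hz. 1 hectohertz = 100 Hz, so 0.005729 Hz = 0.005729 / 100 = 5.729e-05 hectohertz. Final answer: 5.729e-05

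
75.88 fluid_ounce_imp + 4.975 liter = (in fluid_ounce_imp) 251. Check: 1 fluid_ounce_imp = 2.8413063e-05 m^3, so 75.88 fluid_ounce_imp = 75.88 * 2.8413063e-05 = 0.0021559832 m^3. 1 liter = 0.001 m^3, so 4.975 liter = 4.975 * 0.001 = 0.004975 m^3. Sum: 0.0021559832 + 0.004975 = 0.0071309832 m^3. 1 fluid_ounce_imp = 2.8413063e-05 m^3, so 0.0071309832 m^3 = 0.0071309832 / 2.8413063e-05 = 250.97552 fluid_ounce_imp ≈ 251 fluid_ounce_imp (4 s.f.).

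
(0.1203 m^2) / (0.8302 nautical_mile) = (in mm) 0.1203 m^2 is already in m^2. 1 nautical_mile = 1852 m, so 0.8302 nautical_mile = 0.8302 * 1852 = 1537.5304 m. Combine: 0.1203 m^2 / 1537.5304 m = 7.8242355e-05 m. 1 mm = 0.001 m, so 7.8242355e-05 m = 7.8242355e-05 / 0.001 = 0.078242355 mm ≈ 0.07824 mm (4 s.f.). Final answer: 0.07824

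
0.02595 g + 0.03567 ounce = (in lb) 0.002287. Check: 1 g = 0.001 kg, so 0.02595 g = 0.02595 * 0.001 = 2.595e-05 kg. 1 ounce = 0.028349523 kg, so 0.03567 ounce = 0.03567 * 0.028349523 = 0.0010112275 kg. Sum: 2.595e-05 + 0.0010112275 = 0.0010371775 kg. 1 lb = 0.45359237 kg, so 0.0010371775 kg = 0.0010371775 / 0.45359237 = 0.002286585 lb ≈ 0.002287 lb (4 s.f.).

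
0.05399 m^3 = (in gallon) 1 gallon = 0.0037854118 m^3, so 0.05399 m^3 = 0.05399 / 0.0037854118 = 14.262649 gallon ≈ 14.26 gallon (4 s.f.). Final answer: 14.26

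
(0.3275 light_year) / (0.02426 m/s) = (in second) 1.277e+17. Check: 1 light_year = 9.4607305e+15 m, so 0.3275 light_year = 0.3275 * 9.4607305e+15 = 3.0983892e+15 m. 0.02426 m/s is already in m/s. Combine: 3.0983892e+15 m / 0.02426 m/s = 1.2771596e+17 s. 1.2771596e+17 s = 1.2771596e+17 second ≈ 1.277e+17 second (4 s.f.).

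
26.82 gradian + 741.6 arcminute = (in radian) 0.637. Check: 1 gradian = 0.015707963 rad, so 26.82 gradian = 26.82 * 0.015707963 = 0.42128757 rad. 1 arcminute = 0.00029088821 rad, so 741.6 arcminute = 741.6 * 0.00029088821 = 0.2157227 rad. Sum: 0.42128757 + 0.2157227 = 0.63701027 rad. 0.63701027 rad = 0.63701027 radian ≈ 0.637 radian (4 s.f.).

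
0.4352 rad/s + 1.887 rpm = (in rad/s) 0.4352 rad/s is already in rad/s. 1 rpm = 0.10471976 rad/s, so 1.887 rpm = 1.887 * 0.10471976 = 0.19760618 rad/s. Sum: 0.4352 + 0.19760618 = 0.63280618 rad/s. Result: 0.63280618 rad/s ≈ 0.6328 rad/s (4 s.f.). Final answer: 0.6328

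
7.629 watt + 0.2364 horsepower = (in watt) 7.629 watt = 7.629 W. 1 horsepower = 745.69987 W, so 0.2364 horsepower = 0.2364 * 745.69987 = 176.28345 W. Sum: 7.629 + 176.28345 = 183.91245 W. 183.91245 W = 183.91245 watt ≈ 183.9 watt (4 s.f.). Final answer: 183.9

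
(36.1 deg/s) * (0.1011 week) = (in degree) 2.207e+06. Check: 1 deg/s = 0.017453293 rad/s, so 36.1 deg/s = 36.1 * 0.017453293 = 0.63006386 rad/s. 1 week = 604800 s, so 0.1011 week = 0.1011 * 604800 = 61145.28 s. Combine: 0.63006386 rad/s * 61145.28 s = 38525.431 rad. 1 degree = 0.017453293 rad, so 38525.431 rad = 38525.431 / 0.017453293 = 2207344.6 degree ≈ 2.207e+06 degree (4 s.f.).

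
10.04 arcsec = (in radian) 4.868e-05. Check: 1 arcsec = 4.8481368e-06 rad, so 10.04 arcsec = 10.04 * 4.8481368e-06 = 4.8675294e-05 rad. 4.8675294e-05 rad = 4.8675294e-05 radian ≈ 4.868e-05 radian (4 s.f.).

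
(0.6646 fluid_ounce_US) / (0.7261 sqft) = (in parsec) 1 fluid_ounce_US = 2.957353e-05 m^3, so 0.6646 fluid_ounce_US = 0.6646 * 2.957353e-05 = 1.9654568e-05 m^3. 1 sqft = 0.09290304 m^2, so 0.7261 sqft = 0.7261 * 0.09290304 = 0.067456897 m^2. Combine: 1.9654568e-05 m^3 / 0.067456897 m^2 = 0.00029136483 m. 1 parsec = 3.0856776e+16 m, so 0.00029136483 m = 0.00029136483 / 3.0856776e+16 = 9.4424912e-21 parsec ≈ 9.442e-21 parsec (4 s.f.). Final answer: 9.442e-21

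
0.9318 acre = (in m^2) 3771. Check: 1 acre = 4046.8564 m^2, so 0.9318 acre = 0.9318 * 4046.8564 = 3770.8608 m^2. Result: 3770.8608 m^2 ≈ 3771 m^2 (4 s.f.).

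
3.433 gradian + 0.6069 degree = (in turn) 1 gradian = 0.015707963 rad, so 3.433 gradian = 3.433 * 0.015707963 = 0.053925438 rad. 1 degree = 0.017453293 rad, so 0.6069 degree = 0.6069 * 0.017453293 = 0.010592403 rad. Sum: 0.053925438 + 0.010592403 = 0.064517841 rad. 1 turn = 6.2831853 rad, so 0.064517841 rad = 0.064517841 / 6.2831853 = 0.010268333 turn ≈ 0.01027 turn (4 s.f.). Final answer: 0.01027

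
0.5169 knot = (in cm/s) 1 knot = 0.51444444 m/s, so 0.5169 knot = 0.5169 * 0.51444444 = 0.26591633 m/s. 1 cm/s = 0.01 m/s, so 0.26591633 m/s = 0.26591633 / 0.01 = 26.591633 cm/s ≈ 26.59 cm/s (4 s.f.). Final answer: 26.59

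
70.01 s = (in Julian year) 2.218e-06. Check: 1 Julian year = 31557600 s, so 70.01 s = 70.01 / 31557600 = 2.218483e-06 Julian year ≈ 2.218e-06 Julian year (4 s.f.).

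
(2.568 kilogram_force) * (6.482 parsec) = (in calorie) 1.204e+18. Check: 1 kilogram_force = 9.80665 N, so 2.568 kilogram_force = 2.568 * 9.80665 = 25.183477 N. 1 parsec = 3.0856776e+16 m, so 6.482 parsec = 6.482 * 3.0856776e+16 = 2.0001362e+17 m. Combine: 25.183477 N * 2.0001362e+17 m = 5.0370385e+18 J. 1 calorie = 4.184 J, so 5.0370385e+18 J = 5.0370385e+18 / 4.184 = 1.2038811e+18 calorie ≈ 1.204e+18 calorie (4 s.f.).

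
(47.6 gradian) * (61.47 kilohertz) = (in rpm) 1 gradian = 0.015707963 rad, so 47.6 gradian = 47.6 * 0.015707963 = 0.74769905 rad. 1 kilohertz = 1000 Hz, so 61.47 kilohertz = 61.47 * 1000 = 61470 Hz. Combine: 0.74769905 rad * 61470 Hz = 45961.061 rad/s. 1 rpm = 0.10471976 rad/s, so 45961.061 rad/s = 45961.061 / 0.10471976 = 438895.8 rpm ≈ 4.389e+05 rpm (4 s.f.). Final answer: 4.389e+05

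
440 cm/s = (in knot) 1 cm/s = 0.01 m/s, so 440 cm/s = 440 * 0.01 = 4.4 m/s. 1 knot = 0.51444444 m/s, so 4.4 m/s = 4.4 / 0.51444444 = 8.5529158 knot ≈ 8.553 knot (4 s.f.). Final answer: 8.553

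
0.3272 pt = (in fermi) 1.154e+11. Check: 1 pt = 0.00035277778 m, so 0.3272 pt = 0.3272 * 0.00035277778 = 0.00011542889 m. 1 fermi = 1e-15 m, so 0.00011542889 m = 0.00011542889 / 1e-15 = 1.1542889e+11 fermi ≈ 1.154e+11 fermi (4 s.f.).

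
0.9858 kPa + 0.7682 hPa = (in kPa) 1 kPa = 1000 Pa, so 0.9858 kPa = 0.9858 * 1000 = 985.8 Pa. 1 hPa = 100 Pa, so 0.7682 hPa = 0.7682 * 100 = 76.82 Pa. Sum: 985.8 + 76.82 = 1062.62 Pa. 1 kPa = 1000 Pa, so 1062.62 Pa = 1062.62 / 1000 = 1.06262 kPa ≈ 1.063 kPa (4 s.f.). Final answer: 1.063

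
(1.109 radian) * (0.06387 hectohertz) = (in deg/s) 405.8. Check: 1.109 radian = 1.109 rad. 1 hectohertz = 100 Hz, so 0.06387 hectohertz = 0.06387 * 100 = 6.387 Hz. Combine: 1.109 rad * 6.387 Hz = 7.083183 rad/s. 1 deg/s = 0.017453293 rad/s, so 7.083183 rad/s = 7.083183 / 0.017453293 = 405.83649 deg/s ≈ 405.8 deg/s (4 s.f.).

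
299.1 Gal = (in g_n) 0.305. Check: 1 Gal = 0.01 m/s^2, so 299.1 Gal = 299.1 * 0.01 = 2.991 m/s^2. 1 g_n = 9.80665 m/s^2, so 2.991 m/s^2 = 2.991 / 9.80665 = 0.30499712 g_n ≈ 0.305 g_n (4 s.f.).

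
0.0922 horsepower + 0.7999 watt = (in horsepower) 0.09327. Check: 1 horsepower = 745.69987 W, so 0.0922 horsepower = 0.0922 * 745.69987 = 68.753528 W. 0.7999 watt = 0.7999 W. Sum: 68.753528 + 0.7999 = 69.553428 W. 1 horsepower = 745.69987 W, so 69.553428 W = 69.553428 / 745.69987 = 0.093272684 horsepower ≈ 0.09327 horsepower (4 s.f.).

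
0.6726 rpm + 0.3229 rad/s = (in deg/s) 1 rpm = 0.10471976 rad/s, so 0.6726 rpm = 0.6726 * 0.10471976 = 0.070434507 rad/s. 0.3229 rad/s is already in rad/s. Sum: 0.070434507 + 0.3229 = 0.39333451 rad/s. 1 deg/s = 0.017453293 rad/s, so 0.39333451 rad/s = 0.39333451 / 0.017453293 = 22.536407 deg/s ≈ 22.54 deg/s (4 s.f.). Final answer: 22.54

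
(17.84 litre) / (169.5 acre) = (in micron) 1 litre = 0.001 m^3, so 17.84 litre = 17.84 * 0.001 = 0.01784 m^3. 1 acre = 4046.8564 m^2, so 169.5 acre = 169.5 * 4046.8564 = 685942.16 m^2. Combine: 0.01784 m^3 / 685942.16 m^2 = 2.6008024e-08 m. 1 micron = 1e-06 m, so 2.6008024e-08 m = 2.6008024e-08 / 1e-06 = 0.026008024 micron ≈ 0.02601 micron (4 s.f.). Final answer: 0.02601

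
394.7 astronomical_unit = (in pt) 1.674e+17. Check: 1 astronomical_unit = 1.4959787e+11 m, so 394.7 astronomical_unit = 394.7 * 1.4959787e+11 = 5.904628e+13 m. 1 pt = 0.00035277778 m, so 5.904628e+13 m = 5.904628e+13 / 0.00035277778 = 1.6737528e+17 pt ≈ 1.674e+17 pt (4 s.f.).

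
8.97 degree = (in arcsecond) 1 degree = 0.017453293 rad, so 8.97 degree = 8.97 * 0.017453293 = 0.15655603 rad. 1 arcsecond = 4.8481368e-06 rad, so 0.15655603 rad = 0.15655603 / 4.8481368e-06 = 32292 arcsecond ≈ 3.229e+04 arcsecond (4 s.f.). Final answer: 3.229e+04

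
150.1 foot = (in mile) 0.02843. Check: 1 foot = 0.3048 m, so 150.1 foot = 150.1 * 0.3048 = 45.75048 m. 1 mile = 1609.344 m, so 45.75048 m = 45.75048 / 1609.344 = 0.02842803 mile ≈ 0.02843 mile (4 s.f.).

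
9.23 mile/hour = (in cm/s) 1 mile/hour = 0.44704 m/s, so 9.23 mile/hour = 9.23 * 0.44704 = 4.1261792 m/s. 1 cm/s = 0.01 m/s, so 4.1261792 m/s = 4.1261792 / 0.01 = 412.61792 cm/s ≈ 412.6 cm/s (4 s.f.). Final answer: 412.6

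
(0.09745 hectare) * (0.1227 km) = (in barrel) 7.521e+05. Check: 1 hectare = 10000 m^2, so 0.09745 hectare = 0.09745 * 10000 = 974.5 m^2. 1 km = 1000 m, so 0.1227 km = 0.1227 * 1000 = 122.7 m. Combine: 974.5 m^2 * 122.7 m = 119571.15 m^3. 1 barrel = 0.15898729 m^3, so 119571.15 m^3 = 119571.15 / 0.15898729 = 752079.91 barrel ≈ 7.521e+05 barrel (4 s.f.).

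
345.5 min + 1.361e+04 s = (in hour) 1 min = 60 s, so 345.5 min = 345.5 * 60 = 20730 s. 1.361e+04 s is already in s. Sum: 20730 + 13610 = 34340 s. 1 hour = 3600 s, so 34340 s = 34340 / 3600 = 9.5388889 hour ≈ 9.539 hour (4 s.f.). Final answer: 9.539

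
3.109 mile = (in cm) 1 mile = 1609.344 m, so 3.109 mile = 3.109 * 1609.344 = 5003.4505 m. 1 cm = 0.01 m, so 5003.4505 m = 5003.4505 / 0.01 = 500345.05 cm ≈ 5.003e+05 cm (4 s.f.). Final answer: 5.003e+05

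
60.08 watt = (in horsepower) 60.08 watt = 60.08 W. 1 horsepower = 745.69987 W, so 60.08 W = 60.08 / 745.69987 = 0.080568607 horsepower ≈ 0.08057 horsepower (4 s.f.). Final answer: 0.08057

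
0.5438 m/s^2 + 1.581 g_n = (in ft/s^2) 52.65. Check: 0.5438 m/s^2 is already in m/s^2. 1 g_n = 9.80665 m/s^2, so 1.581 g_n = 1.581 * 9.80665 = 15.504314 m/s^2. Sum: 0.5438 + 15.504314 = 16.048114 m/s^2. 1 ft/s^2 = 0.3048 m/s^2, so 16.048114 m/s^2 = 16.048114 / 0.3048 = 52.651292 ft/s^2 ≈ 52.65 ft/s^2 (4 s.f.).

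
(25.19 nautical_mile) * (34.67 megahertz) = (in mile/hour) 3.618e+12. Check: 1 nautical_mile = 1852 m, so 25.19 nautical_mile = 25.19 * 1852 = 46651.88 m. 1 megahertz = 1000000 Hz, so 34.67 megahertz = 34.67 * 1000000 = 34670000 Hz. Combine: 46651.88 m * 34670000 Hz = 1.6174207e+12 m/s. 1 mile/hour = 0.44704 m/s, so 1.6174207e+12 m/s = 1.6174207e+12 / 0.44704 = 3.618067e+12 mile/hour ≈ 3.618e+12 mile/hour (4 s.f.).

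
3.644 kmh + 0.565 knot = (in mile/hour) 2.914. Check: 1 kmh = 0.27777778 m/s, so 3.644 kmh = 3.644 * 0.27777778 = 1.0122222 m/s. 1 knot = 0.51444444 m/s, so 0.565 knot = 0.565 * 0.51444444 = 0.29066111 m/s. Sum: 1.0122222 + 0.29066111 = 1.3028833 m/s. 1 mile/hour = 0.44704 m/s, so 1.3028833 m/s = 1.3028833 / 0.44704 = 2.914467 mile/hour ≈ 2.914 mile/hour (4 s.f.).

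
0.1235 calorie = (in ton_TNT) 1.235e-10. Check: 1 calorie = 4.184 J, so 0.1235 calorie = 0.1235 * 4.184 = 0.516724 J. 1 ton_TNT = 4.184e+09 J, so 0.516724 J = 0.516724 / 4.184e+09 = 1.235e-10 ton_TNT.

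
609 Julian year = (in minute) 1 Julian year = 31557600 s, so 609 Julian year = 609 * 31557600 = 1.9218578e+10 s. 1 minute = 60 s, so 1.9218578e+10 s = 1.9218578e+10 / 60 = 3.2030964e+08 minute ≈ 3.203e+08 minute (4 s.f.). Final answer: 3.203e+08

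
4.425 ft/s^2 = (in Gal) 134.9. Check: 1 ft/s^2 = 0.3048 m/s^2, so 4.425 ft/s^2 = 4.425 * 0.3048 = 1.34874 m/s^2. 1 Gal = 0.01 m/s^2, so 1.34874 m/s^2 = 1.34874 / 0.01 = 134.874 Gal ≈ 134.9 Gal (4 s.f.).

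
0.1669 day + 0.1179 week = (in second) 1 day = 86400 s, so 0.1669 day = 0.1669 * 86400 = 14420.16 s. 1 week = 604800 s, so 0.1179 week = 0.1179 * 604800 = 71305.92 s. Sum: 14420.16 + 71305.92 = 85726.08 s. 85726.08 s = 85726.08 second ≈ 8.573e+04 second (4 s.f.). Final answer: 8.573e+04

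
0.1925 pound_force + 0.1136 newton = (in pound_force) 1 pound_force = 4.4482216 N, so 0.1925 pound_force = 0.1925 * 4.4482216 = 0.85628266 N. 0.1136 newton = 0.1136 N. Sum: 0.85628266 + 0.1136 = 0.96988266 N. 1 pound_force = 4.4482216 N, so 0.96988266 N = 0.96988266 / 4.4482216 = 0.2180383 pound_force ≈ 0.218 pound_force (4 s.f.). Final answer: 0.218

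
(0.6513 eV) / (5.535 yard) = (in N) 1 eV = 1.6021766e-19 J, so 0.6513 eV = 0.6513 * 1.6021766e-19 = 1.0434976e-19 J. 1 yard = 0.9144 m, so 5.535 yard = 5.535 * 0.9144 = 5.061204 m. Combine: 1.0434976e-19 J / 5.061204 m = 2.0617577e-20 N. Result: 2.0617577e-20 N ≈ 2.062e-20 N (4 s.f.). Final answer: 2.062e-20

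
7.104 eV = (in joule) 1.138e-18. Check: 1 eV = 1.6021766e-19 J, so 7.104 eV = 7.104 * 1.6021766e-19 = 1.1381863e-18 J. 1.1381863e-18 J = 1.1381863e-18 joule ≈ 1.138e-18 joule (4 s.f.).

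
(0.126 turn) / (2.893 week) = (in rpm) 1 turn = 6.2831853 rad, so 0.126 turn = 0.126 * 6.2831853 = 0.79168135 rad. 1 week = 604800 s, so 2.893 week = 2.893 * 604800 = 1749686.4 s. Combine: 0.79168135 rad / 1749686.4 s = 4.5247042e-07 rad/s. 1 rpm = 0.10471976 rad/s, so 4.5247042e-07 rad/s = 4.5247042e-07 / 0.10471976 = 4.3207743e-06 rpm ≈ 4.321e-06 rpm (4 s.f.). Final answer: 4.321e-06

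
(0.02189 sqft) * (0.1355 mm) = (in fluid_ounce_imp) 0.009698. Check: 1 sqft = 0.09290304 m^2, so 0.02189 sqft = 0.02189 * 0.09290304 = 0.0020336475 m^2. 1 mm = 0.001 m, so 0.1355 mm = 0.1355 * 0.001 = 0.0001355 m. Combine: 0.0020336475 m^2 * 0.0001355 m = 2.7555924e-07 m^3. 1 fluid_ounce_imp = 2.8413063e-05 m^3, so 2.7555924e-07 m^3 = 2.7555924e-07 / 2.8413063e-05 = 0.0096983295 fluid_ounce_imp ≈ 0.009698 fluid_ounce_imp (4 s.f.).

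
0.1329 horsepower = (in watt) 1 horsepower = 745.69987 W, so 0.1329 horsepower = 0.1329 * 745.69987 = 99.103513 W. 99.103513 W = 99.103513 watt ≈ 99.1 watt (4 s.f.). Final answer: 99.1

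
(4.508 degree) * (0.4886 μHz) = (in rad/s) 1 degree = 0.017453293 rad, so 4.508 degree = 4.508 * 0.017453293 = 0.078679443 rad. 1 μHz = 1e-06 Hz, so 0.4886 μHz = 0.4886 * 1e-06 = 4.886e-07 Hz. Combine: 0.078679443 rad * 4.886e-07 Hz = 3.8442776e-08 rad/s. Result: 3.8442776e-08 rad/s ≈ 3.844e-08 rad/s (4 s.f.). Final answer: 3.844e-08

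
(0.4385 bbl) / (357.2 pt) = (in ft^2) 1 bbl = 0.15898729 m^3, so 0.4385 bbl = 0.4385 * 0.15898729 = 0.069715929 m^3. 1 pt = 0.00035277778 m, so 357.2 pt = 357.2 * 0.00035277778 = 0.12601222 m. Combine: 0.069715929 m^3 / 0.12601222 m = 0.55324736 m^2. 1 ft^2 = 0.09290304 m^2, so 0.55324736 m^2 = 0.55324736 / 0.09290304 = 5.955105 ft^2 ≈ 5.955 ft^2 (4 s.f.). Final answer: 5.955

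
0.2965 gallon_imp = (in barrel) 1 gallon_imp = 0.00454609 m^3, so 0.2965 gallon_imp = 0.2965 * 0.00454609 = 0.0013479157 m^3. 1 barrel = 0.15898729 m^3, so 0.0013479157 m^3 = 0.0013479157 / 0.15898729 = 0.0084781346 barrel ≈ 0.008478 barrel (4 s.f.). Final answer: 0.008478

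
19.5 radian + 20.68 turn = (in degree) 8562. Check: 19.5 radian = 19.5 rad. 1 turn = 6.2831853 rad, so 20.68 turn = 20.68 * 6.2831853 = 129.93627 rad. Sum: 19.5 + 129.93627 = 149.43627 rad. 1 degree = 0.017453293 rad, so 149.43627 rad = 149.43627 / 0.017453293 = 8562.0677 degree ≈ 8562 degree (4 s.f.).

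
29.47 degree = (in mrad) 514.3. Check: 1 degree = 0.017453293 rad, so 29.47 degree = 29.47 * 0.017453293 = 0.51434853 rad. 1 mrad = 0.001 rad, so 0.51434853 rad = 0.51434853 / 0.001 = 514.34853 mrad ≈ 514.3 mrad (4 s.f.).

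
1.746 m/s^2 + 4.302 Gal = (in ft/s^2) 5.869. Check: 1.746 m/s^2 is already in m/s^2. 1 Gal = 0.01 m/s^2, so 4.302 Gal = 4.302 * 0.01 = 0.04302 m/s^2. Sum: 1.746 + 0.04302 = 1.78902 m/s^2. 1 ft/s^2 = 0.3048 m/s^2, so 1.78902 m/s^2 = 1.78902 / 0.3048 = 5.8694882 ft/s^2 ≈ 5.869 ft/s^2 (4 s.f.).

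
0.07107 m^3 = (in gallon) 1 gallon = 0.0037854118 m^3, so 0.07107 m^3 = 0.07107 / 0.0037854118 = 18.774708 gallon ≈ 18.77 gallon (4 s.f.). Final answer: 18.77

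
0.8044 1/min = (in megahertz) 1 1/min = 0.016666667 Hz, so 0.8044 1/min = 0.8044 * 0.016666667 = 0.013406667 Hz. 1 megahertz = 1000000 Hz, so 0.013406667 Hz = 0.013406667 / 1000000 = 1.3406667e-08 megahertz ≈ 1.341e-08 megahertz (4 s.f.). Final answer: 1.341e-08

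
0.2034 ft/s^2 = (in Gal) 6.2. Check: 1 ft/s^2 = 0.3048 m/s^2, so 0.2034 ft/s^2 = 0.2034 * 0.3048 = 0.06199632 m/s^2. 1 Gal = 0.01 m/s^2, so 0.06199632 m/s^2 = 0.06199632 / 0.01 = 6.199632 Gal ≈ 6.2 Gal (4 s.f.).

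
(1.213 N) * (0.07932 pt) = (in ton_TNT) 8.112e-15. Check: 1.213 N is already in N. 1 pt = 0.00035277778 m, so 0.07932 pt = 0.07932 * 0.00035277778 = 2.7982333e-05 m. Combine: 1.213 N * 2.7982333e-05 m = 3.394257e-05 J. 1 ton_TNT = 4.184e+09 J, so 3.394257e-05 J = 3.394257e-05 / 4.184e+09 = 8.112469e-15 ton_TNT ≈ 8.112e-15 ton_TNT (4 s.f.).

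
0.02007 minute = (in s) 1.204. Check: 1 minute = 60 s, so 0.02007 minute = 0.02007 * 60 = 1.2042 s. Result: 1.2042 s ≈ 1.204 s (4 s.f.).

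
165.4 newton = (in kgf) 16.87. Check: 165.4 newton = 165.4 N. 1 kgf = 9.80665 N, so 165.4 N = 165.4 / 9.80665 = 16.866106 kgf ≈ 16.87 kgf (4 s.f.).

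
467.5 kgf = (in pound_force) 1031. Check: 1 kgf = 9.80665 N, so 467.5 kgf = 467.5 * 9.80665 = 4584.6089 N. 1 pound_force = 4.4482216 N, so 4584.6089 N = 4584.6089 / 4.4482216 = 1030.6611 pound_force ≈ 1031 pound_force (4 s.f.).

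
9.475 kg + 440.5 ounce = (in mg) 9.475 kg is already in kg. 1 ounce = 0.028349523 kg, so 440.5 ounce = 440.5 * 0.028349523 = 12.487965 kg. Sum: 9.475 + 12.487965 = 21.962965 kg. 1 mg = 1e-06 kg, so 21.962965 kg = 21.962965 / 1e-06 = 21962965 mg ≈ 2.196e+07 mg (4 s.f.). Final answer: 2.196e+07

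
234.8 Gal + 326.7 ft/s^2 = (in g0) 1 Gal = 0.01 m/s^2, so 234.8 Gal = 234.8 * 0.01 = 2.348 m/s^2. 1 ft/s^2 = 0.3048 m/s^2, so 326.7 ft/s^2 = 326.7 * 0.3048 = 99.57816 m/s^2. Sum: 2.348 + 99.57816 = 101.92616 m/s^2. 1 g0 = 9.80665 m/s^2, so 101.92616 m/s^2 = 101.92616 / 9.80665 = 10.393576 g0 ≈ 10.39 g0 (4 s.f.). Final answer: 10.39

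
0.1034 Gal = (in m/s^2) 0.001034. Check: 1 Gal = 0.01 m/s^2, so 0.1034 Gal = 0.1034 * 0.01 = 0.001034 m/s^2. Result: 0.001034 m/s^2.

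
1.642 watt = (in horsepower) 1.642 watt = 1.642 W. 1 horsepower = 745.69987 W, so 1.642 W = 1.642 / 745.69987 = 0.0022019583 horsepower ≈ 0.002202 horsepower (4 s.f.). Final answer: 0.002202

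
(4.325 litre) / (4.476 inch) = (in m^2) 0.03804. Check: 1 litre = 0.001 m^3, so 4.325 litre = 4.325 * 0.001 = 0.004325 m^3. 1 inch = 0.0254 m, so 4.476 inch = 4.476 * 0.0254 = 0.1136904 m. Combine: 0.004325 m^3 / 0.1136904 m = 0.03804191 m^2. Result: 0.03804191 m^2 ≈ 0.03804 m^2 (4 s.f.).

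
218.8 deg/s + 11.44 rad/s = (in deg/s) 1 deg/s = 0.017453293 rad/s, so 218.8 deg/s = 218.8 * 0.017453293 = 3.8187804 rad/s. 11.44 rad/s is already in rad/s. Sum: 3.8187804 + 11.44 = 15.25878 rad/s. 1 deg/s = 0.017453293 rad/s, so 15.25878 rad/s = 15.25878 / 0.017453293 = 874.26372 deg/s ≈ 874.3 deg/s (4 s.f.). Final answer: 874.3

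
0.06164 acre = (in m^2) 249.4. Check: 1 acre = 4046.8564 m^2, so 0.06164 acre = 0.06164 * 4046.8564 = 249.44823 m^2. Result: 249.44823 m^2 ≈ 249.4 m^2 (4 s.f.).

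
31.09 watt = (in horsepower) 31.09 watt = 31.09 W. 1 horsepower = 745.69987 W, so 31.09 W = 31.09 / 745.69987 = 0.041692377 horsepower ≈ 0.04169 horsepower (4 s.f.). Final answer: 0.04169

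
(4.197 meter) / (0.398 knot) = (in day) 4.197 meter = 4.197 m. 1 knot = 0.51444444 m/s, so 0.398 knot = 0.398 * 0.51444444 = 0.20474889 m/s. Combine: 4.197 m / 0.20474889 m/s = 20.49828 s. 1 day = 86400 s, so 20.49828 s = 20.49828 / 86400 = 0.00023724861 day ≈ 0.0002372 day (4 s.f.). Final answer: 0.0002372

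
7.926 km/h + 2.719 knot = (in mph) 8.054. Check: 1 km/h = 0.27777778 m/s, so 7.926 km/h = 7.926 * 0.27777778 = 2.2016667 m/s. 1 knot = 0.51444444 m/s, so 2.719 knot = 2.719 * 0.51444444 = 1.3987744 m/s. Sum: 2.2016667 + 1.3987744 = 3.6004411 m/s. 1 mph = 0.44704 m/s, so 3.6004411 m/s = 3.6004411 / 0.44704 = 8.0539574 mph ≈ 8.054 mph (4 s.f.).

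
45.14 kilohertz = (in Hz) 1 kilohertz = 1000 Hz, so 45.14 kilohertz = 45.14 * 1000 = 45140 Hz. Result: 45140 Hz ≈ 4.514e+04 Hz (4 s.f.). Final answer: 4.514e+04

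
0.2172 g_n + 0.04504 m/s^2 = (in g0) 0.2218. Check: 1 g_n = 9.80665 m/s^2, so 0.2172 g_n = 0.2172 * 9.80665 = 2.1300044 m/s^2. 0.04504 m/s^2 is already in m/s^2. Sum: 2.1300044 + 0.04504 = 2.1750444 m/s^2. 1 g0 = 9.80665 m/s^2, so 2.1750444 m/s^2 = 2.1750444 / 9.80665 = 0.2217928 g0 ≈ 0.2218 g0 (4 s.f.).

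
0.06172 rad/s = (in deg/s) 3.536. Check: 1 deg/s = 0.017453293 rad/s, so 0.06172 rad/s = 0.06172 / 0.017453293 = 3.5362955 deg/s ≈ 3.536 deg/s (4 s.f.).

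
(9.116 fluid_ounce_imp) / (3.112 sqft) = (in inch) 1 fluid_ounce_imp = 2.8413063e-05 m^3, so 9.116 fluid_ounce_imp = 9.116 * 2.8413063e-05 = 0.00025901348 m^3. 1 sqft = 0.09290304 m^2, so 3.112 sqft = 3.112 * 0.09290304 = 0.28911426 m^2. Combine: 0.00025901348 m^3 / 0.28911426 m^2 = 0.00089588621 m. 1 inch = 0.0254 m, so 0.00089588621 m = 0.00089588621 / 0.0254 = 0.03527111 inch ≈ 0.03527 inch (4 s.f.). Final answer: 0.03527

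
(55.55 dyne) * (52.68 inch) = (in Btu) 7.045e-07. Check: 1 dyne = 1e-05 N, so 55.55 dyne = 55.55 * 1e-05 = 0.0005555 N. 1 inch = 0.0254 m, so 52.68 inch = 52.68 * 0.0254 = 1.338072 m. Combine: 0.0005555 N * 1.338072 m = 0.000743299 J. 1 Btu = 1055.0559 J, so 0.000743299 J = 0.000743299 / 1055.0559 = 7.0451151e-07 Btu ≈ 7.045e-07 Btu (4 s.f.).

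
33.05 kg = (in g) 3.305e+04. Check: 1 g = 0.001 kg, so 33.05 kg = 33.05 / 0.001 = 33050 g ≈ 3.305e+04 g (4 s.f.).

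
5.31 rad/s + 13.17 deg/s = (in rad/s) 5.54. Check: 5.31 rad/s is already in rad/s. 1 deg/s = 0.017453293 rad/s, so 13.17 deg/s = 13.17 * 0.017453293 = 0.22985986 rad/s. Sum: 5.31 + 0.22985986 = 5.5398599 rad/s. Result: 5.5398599 rad/s ≈ 5.54 rad/s (4 s.f.).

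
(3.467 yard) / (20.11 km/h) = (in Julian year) 1 yard = 0.9144 m, so 3.467 yard = 3.467 * 0.9144 = 3.1702248 m. 1 km/h = 0.27777778 m/s, so 20.11 km/h = 20.11 * 0.27777778 = 5.5861111 m/s. Combine: 3.1702248 m / 5.5861111 m/s = 0.56751911 s. 1 Julian year = 31557600 s, so 0.56751911 s = 0.56751911 / 31557600 = 1.7983595e-08 Julian year ≈ 1.798e-08 Julian year (4 s.f.). Final answer: 1.798e-08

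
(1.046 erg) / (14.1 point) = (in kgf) 2.144e-06. Check: 1 erg = 1e-07 J, so 1.046 erg = 1.046 * 1e-07 = 1.046e-07 J. 1 point = 0.00035277778 m, so 14.1 point = 14.1 * 0.00035277778 = 0.0049741667 m. Combine: 1.046e-07 J / 0.0049741667 m = 2.1028648e-05 N. 1 kgf = 9.80665 N, so 2.1028648e-05 N = 2.1028648e-05 / 9.80665 = 2.1443253e-06 kgf ≈ 2.144e-06 kgf (4 s.f.).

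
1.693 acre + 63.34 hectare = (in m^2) 1 acre = 4046.8564 m^2, so 1.693 acre = 1.693 * 4046.8564 = 6851.3279 m^2. 1 hectare = 10000 m^2, so 63.34 hectare = 63.34 * 10000 = 633400 m^2. Sum: 6851.3279 + 633400 = 640251.33 m^2. Result: 640251.33 m^2 ≈ 6.403e+05 m^2 (4 s.f.). Final answer: 6.403e+05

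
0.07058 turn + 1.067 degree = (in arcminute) 1589. Check: 1 turn = 6.2831853 rad, so 0.07058 turn = 0.07058 * 6.2831853 = 0.44346722 rad. 1 degree = 0.017453293 rad, so 1.067 degree = 1.067 * 0.017453293 = 0.018622663 rad. Sum: 0.44346722 + 0.018622663 = 0.46208988 rad. 1 arcminute = 0.00029088821 rad, so 0.46208988 rad = 0.46208988 / 0.00029088821 = 1588.548 arcminute ≈ 1589 arcminute (4 s.f.).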